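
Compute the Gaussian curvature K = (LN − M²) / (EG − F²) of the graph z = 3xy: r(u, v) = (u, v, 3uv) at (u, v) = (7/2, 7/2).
K = -36/196249

Coefficients of the first fundamental form: E = 9*v^2 + 1, F = 9*u*v, G = 9*u^2 + 1.
Coefficients of the second fundamental form: L = 0, M = 3/sqrt(9*u^2 + 9*v^2 + 1), N = 0.
Assemble K = (LN − M²)/(EG − F²) = -9/(81*u^4 + 162*u^2*v^2 + 18*u^2 + 81*v^4 + 18*v^2 + 1). At (u, v) = (7/2, 7/2): K = -36/196249.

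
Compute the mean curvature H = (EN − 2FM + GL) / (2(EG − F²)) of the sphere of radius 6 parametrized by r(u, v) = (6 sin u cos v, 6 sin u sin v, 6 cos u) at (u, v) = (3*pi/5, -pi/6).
H = -1/6

With E = 36, F = 0, G = 36*sin(u)^2, L = -6*sin(u)/Abs(sin(u)), M = 0, N = -6*sin(u)^3/Abs(sin(u)), assemble
  H = (EN − 2FM + GL) / (2(EG − F²)) = -sin(u)/(6*Abs(sin(u))).
At (u, v) = (3*pi/5, -pi/6): H = -1/6.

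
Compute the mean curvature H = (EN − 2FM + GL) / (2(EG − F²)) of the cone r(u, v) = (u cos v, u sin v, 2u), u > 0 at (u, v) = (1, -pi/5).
H = sqrt(5)/5

With E = 5, F = 0, G = u^2, L = 0, M = 0, N = 2*sqrt(5)*u^2/(5*Abs(u)), assemble
  H = (EN − 2FM + GL) / (2(EG − F²)) = sqrt(5)/(5*Abs(u)).
At (u, v) = (1, -pi/5): H = sqrt(5)/5.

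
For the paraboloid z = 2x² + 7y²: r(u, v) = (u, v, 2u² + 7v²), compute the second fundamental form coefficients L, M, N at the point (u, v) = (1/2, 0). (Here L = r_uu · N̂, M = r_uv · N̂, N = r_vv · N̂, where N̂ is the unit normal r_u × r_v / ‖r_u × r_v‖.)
L = 4*sqrt(5)/5;  M = 0;  N = 14*sqrt(5)/5

Compute the unit normal N̂(u, v) = (-4*u/sqrt(16*u^2 + 196*v^2 + 1), -14*v/sqrt(16*u^2 + 196*v^2 + 1), 1/sqrt(16*u^2 + 196*v^2 + 1)), and the second partials r_uu, r_uv, r_vv. Take dot products:
  L(u, v) = r_uu · N̂ = 4/sqrt(16*u^2 + 196*v^2 + 1),
  M(u, v) = r_uv · N̂ = 0,
  N(u, v) = r_vv · N̂ = 14/sqrt(16*u^2 + 196*v^2 + 1).
Evaluating at (u, v) = (1/2, 0):
  L = 4*sqrt(5)/5, M = 0, N = 14*sqrt(5)/5.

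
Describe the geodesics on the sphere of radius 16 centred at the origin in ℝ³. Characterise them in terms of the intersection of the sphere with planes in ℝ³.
Geodesics on the sphere of radius 16 are great circles — circles of radius 16 obtained as the intersection of the sphere with planes through the origin (the centre of the sphere).

A curve α(t) of nonzero constant speed on the sphere of radius 16 is a geodesic iff its acceleration α̈ is everywhere normal to the surface, i.e. parallel to the radial vector α(t). Then d/dt(α × α̇) = α̇ × α̇ + α × α̈ = 0, so α × α̇ is a constant vector n ≠ 0 and α(t) · n = 0 for all t: α lies in the plane through the origin with normal n. The intersection of that plane with the sphere is a circle of radius 16 (a great circle). Conversely, a great circle traversed at constant speed has centripetal acceleration pointing at the origin, hence normal to the sphere, so every great circle is a geodesic.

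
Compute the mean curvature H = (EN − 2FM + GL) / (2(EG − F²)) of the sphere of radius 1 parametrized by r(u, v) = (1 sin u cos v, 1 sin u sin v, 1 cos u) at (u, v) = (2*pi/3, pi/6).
H = -1

With E = 1, F = 0, G = sin(u)^2, L = -sin(u)/Abs(sin(u)), M = 0, N = -sin(u)^3/Abs(sin(u)), assemble
  H = (EN − 2FM + GL) / (2(EG − F²)) = -sin(u)/Abs(sin(u)).
At (u, v) = (2*pi/3, pi/6): H = -1.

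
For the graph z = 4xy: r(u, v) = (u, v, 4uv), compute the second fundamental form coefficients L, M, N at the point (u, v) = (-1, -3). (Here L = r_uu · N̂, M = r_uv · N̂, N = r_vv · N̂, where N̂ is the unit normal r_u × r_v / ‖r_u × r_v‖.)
L = 0;  M = 4*sqrt(161)/161;  N = 0

Compute the unit normal N̂(u, v) = (-4*v/sqrt(16*u^2 + 16*v^2 + 1), -4*u/sqrt(16*u^2 + 16*v^2 + 1), 1/sqrt(16*u^2 + 16*v^2 + 1)), and the second partials r_uu, r_uv, r_vv. Take dot products:
  L(u, v) = r_uu · N̂ = 0,
  M(u, v) = r_uv · N̂ = 4/sqrt(16*u^2 + 16*v^2 + 1),
  N(u, v) = r_vv · N̂ = 0.
Evaluating at (u, v) = (-1, -3):
  L = 0, M = 4*sqrt(161)/161, N = 0.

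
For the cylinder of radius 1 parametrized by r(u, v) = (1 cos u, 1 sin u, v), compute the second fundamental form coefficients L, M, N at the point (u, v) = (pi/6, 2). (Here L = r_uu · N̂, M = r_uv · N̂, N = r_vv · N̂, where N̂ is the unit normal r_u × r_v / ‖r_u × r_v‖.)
L = -1;  M = 0;  N = 0

Compute the unit normal N̂(u, v) = (cos(u), sin(u), 0), and the second partials r_uu, r_uv, r_vv. Take dot products:
  L(u, v) = r_uu · N̂ = -1,
  M(u, v) = r_uv · N̂ = 0,
  N(u, v) = r_vv · N̂ = 0.
Evaluating at (u, v) = (pi/6, 2):
  L = -1, M = 0, N = 0.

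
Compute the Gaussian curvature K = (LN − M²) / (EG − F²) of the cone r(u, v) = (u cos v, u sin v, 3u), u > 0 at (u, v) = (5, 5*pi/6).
K = 0

Coefficients of the first fundamental form: E = 10, F = 0, G = u^2.
Coefficients of the second fundamental form: L = 0, M = 0, N = 3*sqrt(10)*u^2/(10*Abs(u)).
Assemble K = (LN − M²)/(EG − F²) = 0. At (u, v) = (5, 5*pi/6): K = 0.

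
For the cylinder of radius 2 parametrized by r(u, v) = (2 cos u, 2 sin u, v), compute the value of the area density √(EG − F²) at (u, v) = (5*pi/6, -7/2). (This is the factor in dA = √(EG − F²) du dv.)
√(EG − F²)|_{(5*pi/6, -7/2)} = 2

E = 4, F = 0, G = 1, so EG − F² = 4. Taking the positive square root: √(EG − F²) = 2. At (u, v) = (5*pi/6, -7/2): 2.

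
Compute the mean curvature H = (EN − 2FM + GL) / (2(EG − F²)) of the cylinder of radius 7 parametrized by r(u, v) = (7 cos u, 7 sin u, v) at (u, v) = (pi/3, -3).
H = -1/14

With E = 49, F = 0, G = 1, L = -7, M = 0, N = 0, assemble
  H = (EN − 2FM + GL) / (2(EG − F²)) = -1/14.
At (u, v) = (pi/3, -3): H = -1/14.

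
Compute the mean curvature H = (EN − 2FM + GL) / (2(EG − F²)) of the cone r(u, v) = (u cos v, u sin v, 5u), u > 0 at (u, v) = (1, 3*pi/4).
H = 5*sqrt(26)/52

With E = 26, F = 0, G = u^2, L = 0, M = 0, N = 5*sqrt(26)*u^2/(26*Abs(u)), assemble
  H = (EN − 2FM + GL) / (2(EG − F²)) = 5*sqrt(26)/(52*Abs(u)).
At (u, v) = (1, 3*pi/4): H = 5*sqrt(26)/52.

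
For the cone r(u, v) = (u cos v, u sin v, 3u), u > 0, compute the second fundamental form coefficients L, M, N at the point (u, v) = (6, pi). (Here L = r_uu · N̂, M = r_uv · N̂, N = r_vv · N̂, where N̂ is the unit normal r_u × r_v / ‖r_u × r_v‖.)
L = 0;  M = 0;  N = 9*sqrt(10)/5

Compute the unit normal N̂(u, v) = (-3*sqrt(10)*u*cos(v)/(10*Abs(u)), -3*sqrt(10)*u*sin(v)/(10*Abs(u)), sqrt(10)*u/(10*Abs(u))), and the second partials r_uu, r_uv, r_vv. Take dot products:
  L(u, v) = r_uu · N̂ = 0,
  M(u, v) = r_uv · N̂ = 0,
  N(u, v) = r_vv · N̂ = 3*sqrt(10)*u^2/(10*Abs(u)).
Evaluating at (u, v) = (6, pi):
  L = 0, M = 0, N = 9*sqrt(10)/5.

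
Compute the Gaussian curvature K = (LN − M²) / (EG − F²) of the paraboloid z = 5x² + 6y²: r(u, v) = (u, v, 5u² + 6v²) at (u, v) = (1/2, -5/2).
K = 30/214369

Coefficients of the first fundamental form: E = 100*u^2 + 1, F = 120*u*v, G = 144*v^2 + 1.
Coefficients of the second fundamental form: L = 10/sqrt(100*u^2 + 144*v^2 + 1), M = 0, N = 12/sqrt(100*u^2 + 144*v^2 + 1).
Assemble K = (LN − M²)/(EG − F²) = 120/(10000*u^4 + 28800*u^2*v^2 + 200*u^2 + 20736*v^4 + 288*v^2 + 1). At (u, v) = (1/2, -5/2): K = 30/214369.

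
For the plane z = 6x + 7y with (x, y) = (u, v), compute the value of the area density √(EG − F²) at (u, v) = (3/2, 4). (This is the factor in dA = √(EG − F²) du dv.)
√(EG − F²)|_{(3/2, 4)} = sqrt(86)

E = 37, F = 42, G = 50, so EG − F² = 86. Taking the positive square root: √(EG − F²) = sqrt(86). At (u, v) = (3/2, 4): sqrt(86).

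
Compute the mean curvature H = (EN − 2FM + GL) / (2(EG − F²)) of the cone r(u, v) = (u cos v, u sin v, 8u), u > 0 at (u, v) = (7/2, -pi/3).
H = 8*sqrt(65)/455

With E = 65, F = 0, G = u^2, L = 0, M = 0, N = 8*sqrt(65)*u^2/(65*Abs(u)), assemble
  H = (EN − 2FM + GL) / (2(EG − F²)) = 4*sqrt(65)/(65*Abs(u)).
At (u, v) = (7/2, -pi/3): H = 8*sqrt(65)/455.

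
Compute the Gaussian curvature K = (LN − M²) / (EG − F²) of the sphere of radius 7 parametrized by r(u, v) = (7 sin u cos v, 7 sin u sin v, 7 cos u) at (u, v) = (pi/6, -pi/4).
K = 1/49

Coefficients of the first fundamental form: E = 49, F = 0, G = 49*sin(u)^2.
Coefficients of the second fundamental form: L = -7*sin(u)/Abs(sin(u)), M = 0, N = -7*sin(u)^3/Abs(sin(u)).
Assemble K = (LN − M²)/(EG − F²) = 1/49. At (u, v) = (pi/6, -pi/4): K = 1/49.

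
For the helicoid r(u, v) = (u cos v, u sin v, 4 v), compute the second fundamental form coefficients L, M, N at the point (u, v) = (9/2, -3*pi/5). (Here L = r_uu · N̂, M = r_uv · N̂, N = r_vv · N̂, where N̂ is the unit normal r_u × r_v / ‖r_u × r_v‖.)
L = 0;  M = -8*sqrt(145)/145;  N = 0

Compute the unit normal N̂(u, v) = (4*sin(v)/sqrt(u^2 + 16), -4*cos(v)/sqrt(u^2 + 16), u/sqrt(u^2 + 16)), and the second partials r_uu, r_uv, r_vv. Take dot products:
  L(u, v) = r_uu · N̂ = 0,
  M(u, v) = r_uv · N̂ = -4/sqrt(u^2 + 16),
  N(u, v) = r_vv · N̂ = 0.
Evaluating at (u, v) = (9/2, -3*pi/5):
  L = 0, M = -8*sqrt(145)/145, N = 0.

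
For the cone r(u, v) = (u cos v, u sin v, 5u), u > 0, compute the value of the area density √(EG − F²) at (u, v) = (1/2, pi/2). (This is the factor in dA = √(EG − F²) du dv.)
√(EG − F²)|_{(1/2, pi/2)} = sqrt(26)/2

E = 26, F = 0, G = u^2, so EG − F² = 26*u^2. Taking the positive square root: √(EG − F²) = sqrt(26)*Abs(u). At (u, v) = (1/2, pi/2): sqrt(26)/2.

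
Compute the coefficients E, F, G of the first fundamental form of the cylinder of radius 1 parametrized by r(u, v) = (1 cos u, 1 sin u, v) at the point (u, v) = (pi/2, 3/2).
E = 1;  F = 0;  G = 1

Partials: r_u = (-sin(u), cos(u), 0), r_v = (0, 0, 1). As functions of (u, v):
  E = r_u · r_u = 1,
  F = r_u · r_v = 0,
  G = r_v · r_v = 1.
Evaluating at (u, v) = (pi/2, 3/2): E = 1, F = 0, G = 1.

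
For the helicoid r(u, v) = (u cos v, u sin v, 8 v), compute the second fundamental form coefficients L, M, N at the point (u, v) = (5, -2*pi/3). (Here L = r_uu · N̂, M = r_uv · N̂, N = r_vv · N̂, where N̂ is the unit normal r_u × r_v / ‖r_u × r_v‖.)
L = 0;  M = -8*sqrt(89)/89;  N = 0

Compute the unit normal N̂(u, v) = (8*sin(v)/sqrt(u^2 + 64), -8*cos(v)/sqrt(u^2 + 64), u/sqrt(u^2 + 64)), and the second partials r_uu, r_uv, r_vv. Take dot products:
  L(u, v) = r_uu · N̂ = 0,
  M(u, v) = r_uv · N̂ = -8/sqrt(u^2 + 64),
  N(u, v) = r_vv · N̂ = 0.
Evaluating at (u, v) = (5, -2*pi/3):
  L = 0, M = -8*sqrt(89)/89, N = 0.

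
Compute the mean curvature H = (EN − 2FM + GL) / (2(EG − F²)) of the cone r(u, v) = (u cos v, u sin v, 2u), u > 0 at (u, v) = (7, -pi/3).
H = sqrt(5)/35

With E = 5, F = 0, G = u^2, L = 0, M = 0, N = 2*sqrt(5)*u^2/(5*Abs(u)), assemble
  H = (EN − 2FM + GL) / (2(EG − F²)) = sqrt(5)/(5*Abs(u)).
At (u, v) = (7, -pi/3): H = sqrt(5)/35.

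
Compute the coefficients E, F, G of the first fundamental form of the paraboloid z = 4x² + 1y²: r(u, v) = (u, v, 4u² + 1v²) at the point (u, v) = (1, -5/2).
E = 65;  F = -40;  G = 26

Partials: r_u = (1, 0, 8*u), r_v = (0, 1, 2*v). As functions of (u, v):
  E = r_u · r_u = 64*u^2 + 1,
  F = r_u · r_v = 16*u*v,
  G = r_v · r_v = 4*v^2 + 1.
Evaluating at (u, v) = (1, -5/2): E = 65, F = -40, G = 26.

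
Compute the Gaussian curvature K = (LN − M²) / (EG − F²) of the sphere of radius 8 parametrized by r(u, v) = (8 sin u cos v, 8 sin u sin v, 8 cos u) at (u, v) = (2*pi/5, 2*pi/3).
K = 1/64

Coefficients of the first fundamental form: E = 64, F = 0, G = 64*sin(u)^2.
Coefficients of the second fundamental form: L = -8*sin(u)/Abs(sin(u)), M = 0, N = -8*sin(u)^3/Abs(sin(u)).
Assemble K = (LN − M²)/(EG − F²) = 1/64. At (u, v) = (2*pi/5, 2*pi/3): K = 1/64.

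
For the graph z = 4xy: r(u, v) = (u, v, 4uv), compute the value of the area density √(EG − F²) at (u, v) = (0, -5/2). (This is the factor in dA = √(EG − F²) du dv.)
√(EG − F²)|_{(0, -5/2)} = sqrt(101)

E = 16*v^2 + 1, F = 16*u*v, G = 16*u^2 + 1, so EG − F² = 16*u^2 + 16*v^2 + 1. Taking the positive square root: √(EG − F²) = sqrt(16*u^2 + 16*v^2 + 1). At (u, v) = (0, -5/2): sqrt(101).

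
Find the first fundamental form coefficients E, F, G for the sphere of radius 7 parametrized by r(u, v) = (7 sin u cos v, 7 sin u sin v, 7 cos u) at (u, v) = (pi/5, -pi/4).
E = 49;  F = 0;  G = 245/8 - 49*sqrt(5)/8

Partials: r_u = (7*cos(u)*cos(v), 7*sin(v)*cos(u), -7*sin(u)), r_v = (-7*sin(u)*sin(v), 7*sin(u)*cos(v), 0). As functions of (u, v):
  E = r_u · r_u = 49,
  F = r_u · r_v = 0,
  G = r_v · r_v = 49*sin(u)^2.
Evaluating at (u, v) = (pi/5, -pi/4): E = 49, F = 0, G = 245/8 - 49*sqrt(5)/8.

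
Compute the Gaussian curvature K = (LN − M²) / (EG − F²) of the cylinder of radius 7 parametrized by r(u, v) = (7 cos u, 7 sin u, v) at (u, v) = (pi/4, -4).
K = 0

Coefficients of the first fundamental form: E = 49, F = 0, G = 1.
Coefficients of the second fundamental form: L = -7, M = 0, N = 0.
Assemble K = (LN − M²)/(EG − F²) = 0. At (u, v) = (pi/4, -4): K = 0.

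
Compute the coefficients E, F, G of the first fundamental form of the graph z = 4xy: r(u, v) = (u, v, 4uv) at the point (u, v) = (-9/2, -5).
E = 401;  F = 360;  G = 325

Partials: r_u = (1, 0, 4*v), r_v = (0, 1, 4*u). As functions of (u, v):
  E = r_u · r_u = 16*v^2 + 1,
  F = r_u · r_v = 16*u*v,
  G = r_v · r_v = 16*u^2 + 1.
Evaluating at (u, v) = (-9/2, -5): E = 401, F = 360, G = 325.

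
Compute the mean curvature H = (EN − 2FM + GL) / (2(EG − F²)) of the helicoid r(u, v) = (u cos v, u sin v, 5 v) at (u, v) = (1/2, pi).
H = 0

With E = 1, F = 0, G = u^2 + 25, L = 0, M = -5/sqrt(u^2 + 25), N = 0, assemble
  H = (EN − 2FM + GL) / (2(EG − F²)) = 0.
At (u, v) = (1/2, pi): H = 0.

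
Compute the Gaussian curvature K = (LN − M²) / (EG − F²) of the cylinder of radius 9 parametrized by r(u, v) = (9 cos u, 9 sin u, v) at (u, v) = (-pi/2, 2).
K = 0

Coefficients of the first fundamental form: E = 81, F = 0, G = 1.
Coefficients of the second fundamental form: L = -9, M = 0, N = 0.
Assemble K = (LN − M²)/(EG − F²) = 0. At (u, v) = (-pi/2, 2): K = 0.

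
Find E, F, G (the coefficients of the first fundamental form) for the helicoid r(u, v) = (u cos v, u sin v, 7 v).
E = 1;  F = 0;  G = u^2 + 49

Compute partials: r_u = (cos(v), sin(v), 0), r_v = (-u*sin(v), u*cos(v), 7). Then
  E = r_u · r_u = 1,
  F = r_u · r_v = 0,
  G = r_v · r_v = u^2 + 49.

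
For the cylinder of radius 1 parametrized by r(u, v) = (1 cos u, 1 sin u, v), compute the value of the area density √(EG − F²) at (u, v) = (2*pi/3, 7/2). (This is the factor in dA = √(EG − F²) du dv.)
√(EG − F²)|_{(2*pi/3, 7/2)} = 1

E = 1, F = 0, G = 1, so EG − F² = 1. Taking the positive square root: √(EG − F²) = 1. At (u, v) = (2*pi/3, 7/2): 1.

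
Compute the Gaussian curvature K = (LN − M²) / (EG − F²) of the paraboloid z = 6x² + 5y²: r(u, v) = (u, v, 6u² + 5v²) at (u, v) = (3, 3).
K = 120/4826809

Coefficients of the first fundamental form: E = 144*u^2 + 1, F = 120*u*v, G = 100*v^2 + 1.
Coefficients of the second fundamental form: L = 12/sqrt(144*u^2 + 100*v^2 + 1), M = 0, N = 10/sqrt(144*u^2 + 100*v^2 + 1).
Assemble K = (LN − M²)/(EG − F²) = 120/(20736*u^4 + 28800*u^2*v^2 + 288*u^2 + 10000*v^4 + 200*v^2 + 1). At (u, v) = (3, 3): K = 120/4826809.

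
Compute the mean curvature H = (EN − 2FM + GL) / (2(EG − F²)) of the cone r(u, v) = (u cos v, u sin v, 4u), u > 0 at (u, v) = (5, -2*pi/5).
H = 2*sqrt(17)/85

With E = 17, F = 0, G = u^2, L = 0, M = 0, N = 4*sqrt(17)*u^2/(17*Abs(u)), assemble
  H = (EN − 2FM + GL) / (2(EG − F²)) = 2*sqrt(17)/(17*Abs(u)).
At (u, v) = (5, -2*pi/5): H = 2*sqrt(17)/85.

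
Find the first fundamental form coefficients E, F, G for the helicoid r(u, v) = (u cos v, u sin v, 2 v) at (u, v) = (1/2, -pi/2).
E = 1;  F = 0;  G = 17/4

Partials: r_u = (cos(v), sin(v), 0), r_v = (-u*sin(v), u*cos(v), 2). As functions of (u, v):
  E = r_u · r_u = 1,
  F = r_u · r_v = 0,
  G = r_v · r_v = u^2 + 4.
Evaluating at (u, v) = (1/2, -pi/2): E = 1, F = 0, G = 17/4.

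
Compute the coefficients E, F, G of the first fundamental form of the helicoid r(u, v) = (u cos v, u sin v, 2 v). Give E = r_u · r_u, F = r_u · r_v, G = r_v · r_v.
E = 1;  F = 0;  G = u^2 + 4

Compute partials: r_u = (cos(v), sin(v), 0), r_v = (-u*sin(v), u*cos(v), 2). Then
  E = r_u · r_u = 1,
  F = r_u · r_v = 0,
  G = r_v · r_v = u^2 + 4.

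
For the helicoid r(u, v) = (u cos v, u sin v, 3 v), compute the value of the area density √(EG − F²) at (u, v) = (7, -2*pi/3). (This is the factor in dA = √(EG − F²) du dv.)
√(EG − F²)|_{(7, -2*pi/3)} = sqrt(58)

E = 1, F = 0, G = u^2 + 9, so EG − F² = u^2 + 9. Taking the positive square root: √(EG − F²) = sqrt(u^2 + 9). At (u, v) = (7, -2*pi/3): sqrt(58).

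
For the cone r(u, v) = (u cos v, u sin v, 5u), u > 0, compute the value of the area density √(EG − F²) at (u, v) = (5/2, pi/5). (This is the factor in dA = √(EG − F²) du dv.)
√(EG − F²)|_{(5/2, pi/5)} = 5*sqrt(26)/2

E = 26, F = 0, G = u^2, so EG − F² = 26*u^2. Taking the positive square root: √(EG − F²) = sqrt(26)*Abs(u). At (u, v) = (5/2, pi/5): 5*sqrt(26)/2.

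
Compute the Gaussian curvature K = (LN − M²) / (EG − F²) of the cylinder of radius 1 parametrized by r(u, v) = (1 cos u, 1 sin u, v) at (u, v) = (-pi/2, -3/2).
K = 0

Coefficients of the first fundamental form: E = 1, F = 0, G = 1.
Coefficients of the second fundamental form: L = -1, M = 0, N = 0.
Assemble K = (LN − M²)/(EG − F²) = 0. At (u, v) = (-pi/2, -3/2): K = 0.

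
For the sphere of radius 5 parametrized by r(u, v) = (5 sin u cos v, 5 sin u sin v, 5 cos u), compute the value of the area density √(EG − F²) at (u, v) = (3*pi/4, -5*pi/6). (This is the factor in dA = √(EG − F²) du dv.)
√(EG − F²)|_{(3*pi/4, -5*pi/6)} = 25*sqrt(2)/2

E = 25, F = 0, G = 25*sin(u)^2, so EG − F² = 625*sin(u)^2. Taking the positive square root: √(EG − F²) = 25*Abs(sin(u)). At (u, v) = (3*pi/4, -5*pi/6): 25*sqrt(2)/2.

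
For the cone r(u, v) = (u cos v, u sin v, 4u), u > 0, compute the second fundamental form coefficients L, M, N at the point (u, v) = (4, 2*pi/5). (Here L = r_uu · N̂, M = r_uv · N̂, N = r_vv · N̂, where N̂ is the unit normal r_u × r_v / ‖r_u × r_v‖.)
L = 0;  M = 0;  N = 16*sqrt(17)/17

Compute the unit normal N̂(u, v) = (-4*sqrt(17)*u*cos(v)/(17*Abs(u)), -4*sqrt(17)*u*sin(v)/(17*Abs(u)), sqrt(17)*u/(17*Abs(u))), and the second partials r_uu, r_uv, r_vv. Take dot products:
  L(u, v) = r_uu · N̂ = 0,
  M(u, v) = r_uv · N̂ = 0,
  N(u, v) = r_vv · N̂ = 4*sqrt(17)*u^2/(17*Abs(u)).
Evaluating at (u, v) = (4, 2*pi/5):
  L = 0, M = 0, N = 16*sqrt(17)/17.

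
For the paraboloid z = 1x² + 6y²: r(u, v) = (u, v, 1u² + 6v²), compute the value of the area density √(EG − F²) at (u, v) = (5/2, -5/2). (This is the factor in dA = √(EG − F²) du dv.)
√(EG − F²)|_{(5/2, -5/2)} = sqrt(926)

E = 4*u^2 + 1, F = 24*u*v, G = 144*v^2 + 1, so EG − F² = 4*u^2 + 144*v^2 + 1. Taking the positive square root: √(EG − F²) = sqrt(4*u^2 + 144*v^2 + 1). At (u, v) = (5/2, -5/2): sqrt(926).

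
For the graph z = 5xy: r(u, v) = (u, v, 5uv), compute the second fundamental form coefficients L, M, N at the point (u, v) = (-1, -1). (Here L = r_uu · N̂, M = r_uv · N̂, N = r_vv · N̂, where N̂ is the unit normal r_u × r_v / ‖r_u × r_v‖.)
L = 0;  M = 5*sqrt(51)/51;  N = 0

Compute the unit normal N̂(u, v) = (-5*v/sqrt(25*u^2 + 25*v^2 + 1), -5*u/sqrt(25*u^2 + 25*v^2 + 1), 1/sqrt(25*u^2 + 25*v^2 + 1)), and the second partials r_uu, r_uv, r_vv. Take dot products:
  L(u, v) = r_uu · N̂ = 0,
  M(u, v) = r_uv · N̂ = 5/sqrt(25*u^2 + 25*v^2 + 1),
  N(u, v) = r_vv · N̂ = 0.
Evaluating at (u, v) = (-1, -1):
  L = 0, M = 5*sqrt(51)/51, N = 0.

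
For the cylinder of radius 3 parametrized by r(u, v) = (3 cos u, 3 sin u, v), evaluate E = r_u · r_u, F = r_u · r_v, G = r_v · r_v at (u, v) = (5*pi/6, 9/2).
E = 9;  F = 0;  G = 1

Partials: r_u = (-3*sin(u), 3*cos(u), 0), r_v = (0, 0, 1). As functions of (u, v):
  E = r_u · r_u = 9,
  F = r_u · r_v = 0,
  G = r_v · r_v = 1.
Evaluating at (u, v) = (5*pi/6, 9/2): E = 9, F = 0, G = 1.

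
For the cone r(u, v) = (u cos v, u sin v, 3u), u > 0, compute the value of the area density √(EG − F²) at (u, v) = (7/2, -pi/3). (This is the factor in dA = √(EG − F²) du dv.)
√(EG − F²)|_{(7/2, -pi/3)} = 7*sqrt(10)/2

E = 10, F = 0, G = u^2, so EG − F² = 10*u^2. Taking the positive square root: √(EG − F²) = sqrt(10)*Abs(u). At (u, v) = (7/2, -pi/3): 7*sqrt(10)/2.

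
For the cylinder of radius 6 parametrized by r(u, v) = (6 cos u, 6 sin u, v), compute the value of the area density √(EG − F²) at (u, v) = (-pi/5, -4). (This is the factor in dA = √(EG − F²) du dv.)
√(EG − F²)|_{(-pi/5, -4)} = 6

E = 36, F = 0, G = 1, so EG − F² = 36. Taking the positive square root: √(EG − F²) = 6. At (u, v) = (-pi/5, -4): 6.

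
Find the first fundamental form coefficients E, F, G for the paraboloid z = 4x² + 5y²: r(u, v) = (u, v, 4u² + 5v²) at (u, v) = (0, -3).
E = 1;  F = 0;  G = 901

Partials: r_u = (1, 0, 8*u), r_v = (0, 1, 10*v). As functions of (u, v):
  E = r_u · r_u = 64*u^2 + 1,
  F = r_u · r_v = 80*u*v,
  G = r_v · r_v = 100*v^2 + 1.
Evaluating at (u, v) = (0, -3): E = 1, F = 0, G = 901.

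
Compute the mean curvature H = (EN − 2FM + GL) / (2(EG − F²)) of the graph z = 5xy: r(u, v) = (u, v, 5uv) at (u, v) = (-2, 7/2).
H = 7000*sqrt(181)/884547

With E = 25*v^2 + 1, F = 25*u*v, G = 25*u^2 + 1, L = 0, M = 5/sqrt(25*u^2 + 25*v^2 + 1), N = 0, assemble
  H = (EN − 2FM + GL) / (2(EG − F²)) = -125*u*v/(25*u^2 + 25*v^2 + 1)^(3/2).
At (u, v) = (-2, 7/2): H = 7000*sqrt(181)/884547.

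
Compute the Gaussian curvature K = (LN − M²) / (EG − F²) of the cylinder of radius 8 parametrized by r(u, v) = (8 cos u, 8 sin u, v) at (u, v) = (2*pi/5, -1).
K = 0

Coefficients of the first fundamental form: E = 64, F = 0, G = 1.
Coefficients of the second fundamental form: L = -8, M = 0, N = 0.
Assemble K = (LN − M²)/(EG − F²) = 0. At (u, v) = (2*pi/5, -1): K = 0.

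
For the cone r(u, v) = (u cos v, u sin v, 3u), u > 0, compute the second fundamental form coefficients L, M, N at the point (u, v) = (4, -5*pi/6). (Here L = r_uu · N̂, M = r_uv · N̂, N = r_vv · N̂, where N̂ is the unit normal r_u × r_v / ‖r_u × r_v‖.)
L = 0;  M = 0;  N = 6*sqrt(10)/5

Compute the unit normal N̂(u, v) = (-3*sqrt(10)*u*cos(v)/(10*Abs(u)), -3*sqrt(10)*u*sin(v)/(10*Abs(u)), sqrt(10)*u/(10*Abs(u))), and the second partials r_uu, r_uv, r_vv. Take dot products:
  L(u, v) = r_uu · N̂ = 0,
  M(u, v) = r_uv · N̂ = 0,
  N(u, v) = r_vv · N̂ = 3*sqrt(10)*u^2/(10*Abs(u)).
Evaluating at (u, v) = (4, -5*pi/6):
  L = 0, M = 0, N = 6*sqrt(10)/5.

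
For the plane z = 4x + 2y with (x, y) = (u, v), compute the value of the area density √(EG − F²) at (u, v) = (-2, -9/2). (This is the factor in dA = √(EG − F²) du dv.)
√(EG − F²)|_{(-2, -9/2)} = sqrt(21)

E = 17, F = 8, G = 5, so EG − F² = 21. Taking the positive square root: √(EG − F²) = sqrt(21). At (u, v) = (-2, -9/2): sqrt(21).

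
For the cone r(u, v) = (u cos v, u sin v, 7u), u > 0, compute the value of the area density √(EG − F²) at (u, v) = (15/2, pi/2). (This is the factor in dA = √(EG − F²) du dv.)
√(EG − F²)|_{(15/2, pi/2)} = 75*sqrt(2)/2

E = 50, F = 0, G = u^2, so EG − F² = 50*u^2. Taking the positive square root: √(EG − F²) = 5*sqrt(2)*Abs(u). At (u, v) = (15/2, pi/2): 75*sqrt(2)/2.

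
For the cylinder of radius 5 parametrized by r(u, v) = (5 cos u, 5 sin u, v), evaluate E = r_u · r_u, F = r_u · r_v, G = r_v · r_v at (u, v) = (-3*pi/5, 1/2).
E = 25;  F = 0;  G = 1

Partials: r_u = (-5*sin(u), 5*cos(u), 0), r_v = (0, 0, 1). As functions of (u, v):
  E = r_u · r_u = 25,
  F = r_u · r_v = 0,
  G = r_v · r_v = 1.
Evaluating at (u, v) = (-3*pi/5, 1/2): E = 25, F = 0, G = 1.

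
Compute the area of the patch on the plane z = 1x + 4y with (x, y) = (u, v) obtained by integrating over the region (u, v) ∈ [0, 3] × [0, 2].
Area = 18*sqrt(2)

Area = ∫∫ √(EG − F²) du dv with √(EG − F²) = 3*sqrt(2). Integrating over [0, 3] × [0, 2] gives 18*sqrt(2).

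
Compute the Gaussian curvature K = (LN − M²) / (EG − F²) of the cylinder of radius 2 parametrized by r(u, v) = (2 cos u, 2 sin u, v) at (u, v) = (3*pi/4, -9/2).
K = 0

Coefficients of the first fundamental form: E = 4, F = 0, G = 1.
Coefficients of the second fundamental form: L = -2, M = 0, N = 0.
Assemble K = (LN − M²)/(EG − F²) = 0. At (u, v) = (3*pi/4, -9/2): K = 0.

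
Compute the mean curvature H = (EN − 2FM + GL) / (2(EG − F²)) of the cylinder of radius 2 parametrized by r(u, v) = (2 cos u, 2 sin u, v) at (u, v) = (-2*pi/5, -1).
H = -1/4

With E = 4, F = 0, G = 1, L = -2, M = 0, N = 0, assemble
  H = (EN − 2FM + GL) / (2(EG − F²)) = -1/4.
At (u, v) = (-2*pi/5, -1): H = -1/4.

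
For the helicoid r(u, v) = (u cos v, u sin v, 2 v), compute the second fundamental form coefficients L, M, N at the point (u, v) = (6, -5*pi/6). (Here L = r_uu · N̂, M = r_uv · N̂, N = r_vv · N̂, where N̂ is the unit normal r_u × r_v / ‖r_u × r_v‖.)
L = 0;  M = -sqrt(10)/10;  N = 0

Compute the unit normal N̂(u, v) = (2*sin(v)/sqrt(u^2 + 4), -2*cos(v)/sqrt(u^2 + 4), u/sqrt(u^2 + 4)), and the second partials r_uu, r_uv, r_vv. Take dot products:
  L(u, v) = r_uu · N̂ = 0,
  M(u, v) = r_uv · N̂ = -2/sqrt(u^2 + 4),
  N(u, v) = r_vv · N̂ = 0.
Evaluating at (u, v) = (6, -5*pi/6):
  L = 0, M = -sqrt(10)/10, N = 0.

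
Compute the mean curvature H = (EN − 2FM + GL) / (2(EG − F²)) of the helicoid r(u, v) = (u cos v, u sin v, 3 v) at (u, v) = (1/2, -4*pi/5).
H = 0

With E = 1, F = 0, G = u^2 + 9, L = 0, M = -3/sqrt(u^2 + 9), N = 0, assemble
  H = (EN − 2FM + GL) / (2(EG − F²)) = 0.
At (u, v) = (1/2, -4*pi/5): H = 0.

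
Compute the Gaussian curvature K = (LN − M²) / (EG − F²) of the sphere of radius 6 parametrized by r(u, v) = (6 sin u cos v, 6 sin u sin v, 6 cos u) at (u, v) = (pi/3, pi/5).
K = 1/36

Coefficients of the first fundamental form: E = 36, F = 0, G = 36*sin(u)^2.
Coefficients of the second fundamental form: L = -6*sin(u)/Abs(sin(u)), M = 0, N = -6*sin(u)^3/Abs(sin(u)).
Assemble K = (LN − M²)/(EG − F²) = 1/36. At (u, v) = (pi/3, pi/5): K = 1/36.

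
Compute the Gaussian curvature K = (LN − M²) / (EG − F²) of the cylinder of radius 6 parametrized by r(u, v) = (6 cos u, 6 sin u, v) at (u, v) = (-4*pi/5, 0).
K = 0

Coefficients of the first fundamental form: E = 36, F = 0, G = 1.
Coefficients of the second fundamental form: L = -6, M = 0, N = 0.
Assemble K = (LN − M²)/(EG − F²) = 0. At (u, v) = (-4*pi/5, 0): K = 0.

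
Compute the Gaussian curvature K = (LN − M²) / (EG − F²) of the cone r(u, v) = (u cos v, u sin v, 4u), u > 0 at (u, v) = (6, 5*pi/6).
K = 0

Coefficients of the first fundamental form: E = 17, F = 0, G = u^2.
Coefficients of the second fundamental form: L = 0, M = 0, N = 4*sqrt(17)*u^2/(17*Abs(u)).
Assemble K = (LN − M²)/(EG − F²) = 0. At (u, v) = (6, 5*pi/6): K = 0.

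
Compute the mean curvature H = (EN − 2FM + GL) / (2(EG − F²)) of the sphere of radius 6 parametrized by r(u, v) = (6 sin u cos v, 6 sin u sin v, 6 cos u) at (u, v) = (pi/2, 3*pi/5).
H = -1/6

With E = 36, F = 0, G = 36*sin(u)^2, L = -6*sin(u)/Abs(sin(u)), M = 0, N = -6*sin(u)^3/Abs(sin(u)), assemble
  H = (EN − 2FM + GL) / (2(EG − F²)) = -sin(u)/(6*Abs(sin(u))).
At (u, v) = (pi/2, 3*pi/5): H = -1/6.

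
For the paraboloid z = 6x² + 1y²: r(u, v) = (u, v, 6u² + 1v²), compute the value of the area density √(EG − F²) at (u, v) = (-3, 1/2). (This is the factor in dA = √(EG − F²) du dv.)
√(EG − F²)|_{(-3, 1/2)} = sqrt(1298)

E = 144*u^2 + 1, F = 24*u*v, G = 4*v^2 + 1, so EG − F² = 144*u^2 + 4*v^2 + 1. Taking the positive square root: √(EG − F²) = sqrt(144*u^2 + 4*v^2 + 1). At (u, v) = (-3, 1/2): sqrt(1298).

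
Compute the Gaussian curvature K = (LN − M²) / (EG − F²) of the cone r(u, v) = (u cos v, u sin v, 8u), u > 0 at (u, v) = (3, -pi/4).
K = 0

Coefficients of the first fundamental form: E = 65, F = 0, G = u^2.
Coefficients of the second fundamental form: L = 0, M = 0, N = 8*sqrt(65)*u^2/(65*Abs(u)).
Assemble K = (LN − M²)/(EG − F²) = 0. At (u, v) = (3, -pi/4): K = 0.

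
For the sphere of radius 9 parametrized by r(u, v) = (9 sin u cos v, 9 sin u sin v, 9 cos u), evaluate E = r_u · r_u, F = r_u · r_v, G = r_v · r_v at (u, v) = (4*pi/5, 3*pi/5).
E = 81;  F = 0;  G = 405/8 - 81*sqrt(5)/8

Partials: r_u = (9*cos(u)*cos(v), 9*sin(v)*cos(u), -9*sin(u)), r_v = (-9*sin(u)*sin(v), 9*sin(u)*cos(v), 0). As functions of (u, v):
  E = r_u · r_u = 81,
  F = r_u · r_v = 0,
  G = r_v · r_v = 81*sin(u)^2.
Evaluating at (u, v) = (4*pi/5, 3*pi/5): E = 81, F = 0, G = 405/8 - 81*sqrt(5)/8.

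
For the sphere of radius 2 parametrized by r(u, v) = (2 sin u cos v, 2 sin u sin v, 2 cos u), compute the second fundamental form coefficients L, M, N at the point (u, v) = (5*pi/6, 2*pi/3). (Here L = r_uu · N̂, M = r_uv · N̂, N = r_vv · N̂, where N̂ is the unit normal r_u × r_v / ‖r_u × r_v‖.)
L = -2;  M = 0;  N = -1/2

Compute the unit normal N̂(u, v) = (sin(u)^2*cos(v)/Abs(sin(u)), sin(u)^2*sin(v)/Abs(sin(u)), sin(2*u)/(2*Abs(sin(u)))), and the second partials r_uu, r_uv, r_vv. Take dot products:
  L(u, v) = r_uu · N̂ = -2*sin(u)/Abs(sin(u)),
  M(u, v) = r_uv · N̂ = 0,
  N(u, v) = r_vv · N̂ = -2*sin(u)^3/Abs(sin(u)).
Evaluating at (u, v) = (5*pi/6, 2*pi/3):
  L = -2, M = 0, N = -1/2.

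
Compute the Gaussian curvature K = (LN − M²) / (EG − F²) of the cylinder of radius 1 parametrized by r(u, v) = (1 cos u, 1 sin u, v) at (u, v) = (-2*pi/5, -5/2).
K = 0

Coefficients of the first fundamental form: E = 1, F = 0, G = 1.
Coefficients of the second fundamental form: L = -1, M = 0, N = 0.
Assemble K = (LN − M²)/(EG − F²) = 0. At (u, v) = (-2*pi/5, -5/2): K = 0.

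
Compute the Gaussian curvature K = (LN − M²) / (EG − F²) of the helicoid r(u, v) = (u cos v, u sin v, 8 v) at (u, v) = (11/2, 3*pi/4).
K = -1024/142129

Coefficients of the first fundamental form: E = 1, F = 0, G = u^2 + 64.
Coefficients of the second fundamental form: L = 0, M = -8/sqrt(u^2 + 64), N = 0.
Assemble K = (LN − M²)/(EG − F²) = -64/(u^2 + 64)^2. At (u, v) = (11/2, 3*pi/4): K = -1024/142129.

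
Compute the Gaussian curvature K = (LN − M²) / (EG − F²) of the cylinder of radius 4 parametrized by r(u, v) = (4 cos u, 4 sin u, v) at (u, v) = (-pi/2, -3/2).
K = 0

Coefficients of the first fundamental form: E = 16, F = 0, G = 1.
Coefficients of the second fundamental form: L = -4, M = 0, N = 0.
Assemble K = (LN − M²)/(EG − F²) = 0. At (u, v) = (-pi/2, -3/2): K = 0.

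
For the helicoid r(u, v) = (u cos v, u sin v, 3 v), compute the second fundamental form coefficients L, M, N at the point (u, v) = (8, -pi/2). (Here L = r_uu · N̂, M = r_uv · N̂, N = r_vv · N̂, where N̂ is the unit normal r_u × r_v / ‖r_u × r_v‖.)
L = 0;  M = -3*sqrt(73)/73;  N = 0

Compute the unit normal N̂(u, v) = (3*sin(v)/sqrt(u^2 + 9), -3*cos(v)/sqrt(u^2 + 9), u/sqrt(u^2 + 9)), and the second partials r_uu, r_uv, r_vv. Take dot products:
  L(u, v) = r_uu · N̂ = 0,
  M(u, v) = r_uv · N̂ = -3/sqrt(u^2 + 9),
  N(u, v) = r_vv · N̂ = 0.
Evaluating at (u, v) = (8, -pi/2):
  L = 0, M = -3*sqrt(73)/73, N = 0.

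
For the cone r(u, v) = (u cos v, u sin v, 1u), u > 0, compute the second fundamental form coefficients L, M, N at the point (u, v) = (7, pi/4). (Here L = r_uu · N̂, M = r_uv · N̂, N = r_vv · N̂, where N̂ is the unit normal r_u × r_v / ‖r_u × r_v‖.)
L = 0;  M = 0;  N = 7*sqrt(2)/2

Compute the unit normal N̂(u, v) = (-sqrt(2)*u*cos(v)/(2*Abs(u)), -sqrt(2)*u*sin(v)/(2*Abs(u)), sqrt(2)*u/(2*Abs(u))), and the second partials r_uu, r_uv, r_vv. Take dot products:
  L(u, v) = r_uu · N̂ = 0,
  M(u, v) = r_uv · N̂ = 0,
  N(u, v) = r_vv · N̂ = sqrt(2)*u^2/(2*Abs(u)).
Evaluating at (u, v) = (7, pi/4):
  L = 0, M = 0, N = 7*sqrt(2)/2.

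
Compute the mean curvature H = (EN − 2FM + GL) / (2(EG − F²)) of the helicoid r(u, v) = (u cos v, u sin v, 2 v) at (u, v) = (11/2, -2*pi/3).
H = 0

With E = 1, F = 0, G = u^2 + 4, L = 0, M = -2/sqrt(u^2 + 4), N = 0, assemble
  H = (EN − 2FM + GL) / (2(EG − F²)) = 0.
At (u, v) = (11/2, -2*pi/3): H = 0.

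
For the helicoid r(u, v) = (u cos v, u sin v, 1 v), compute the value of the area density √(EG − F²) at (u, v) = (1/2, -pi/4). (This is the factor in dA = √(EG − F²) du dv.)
√(EG − F²)|_{(1/2, -pi/4)} = sqrt(5)/2

E = 1, F = 0, G = u^2 + 1, so EG − F² = u^2 + 1. Taking the positive square root: √(EG − F²) = sqrt(u^2 + 1). At (u, v) = (1/2, -pi/4): sqrt(5)/2.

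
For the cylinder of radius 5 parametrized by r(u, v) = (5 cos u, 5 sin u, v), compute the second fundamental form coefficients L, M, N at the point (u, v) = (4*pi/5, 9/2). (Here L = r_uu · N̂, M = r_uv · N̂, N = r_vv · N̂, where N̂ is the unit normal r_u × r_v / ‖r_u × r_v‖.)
L = -5;  M = 0;  N = 0

Compute the unit normal N̂(u, v) = (cos(u), sin(u), 0), and the second partials r_uu, r_uv, r_vv. Take dot products:
  L(u, v) = r_uu · N̂ = -5,
  M(u, v) = r_uv · N̂ = 0,
  N(u, v) = r_vv · N̂ = 0.
Evaluating at (u, v) = (4*pi/5, 9/2):
  L = -5, M = 0, N = 0.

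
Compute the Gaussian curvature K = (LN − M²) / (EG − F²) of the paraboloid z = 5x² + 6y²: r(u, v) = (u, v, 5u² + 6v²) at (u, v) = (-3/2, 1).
K = 6/6845

Coefficients of the first fundamental form: E = 100*u^2 + 1, F = 120*u*v, G = 144*v^2 + 1.
Coefficients of the second fundamental form: L = 10/sqrt(100*u^2 + 144*v^2 + 1), M = 0, N = 12/sqrt(100*u^2 + 144*v^2 + 1).
Assemble K = (LN − M²)/(EG − F²) = 120/(10000*u^4 + 28800*u^2*v^2 + 200*u^2 + 20736*v^4 + 288*v^2 + 1). At (u, v) = (-3/2, 1): K = 6/6845.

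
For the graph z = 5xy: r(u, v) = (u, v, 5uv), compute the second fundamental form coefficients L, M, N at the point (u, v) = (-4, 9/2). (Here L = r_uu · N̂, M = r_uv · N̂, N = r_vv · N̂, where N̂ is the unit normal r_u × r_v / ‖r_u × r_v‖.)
L = 0;  M = 10*sqrt(3629)/3629;  N = 0

Compute the unit normal N̂(u, v) = (-5*v/sqrt(25*u^2 + 25*v^2 + 1), -5*u/sqrt(25*u^2 + 25*v^2 + 1), 1/sqrt(25*u^2 + 25*v^2 + 1)), and the second partials r_uu, r_uv, r_vv. Take dot products:
  L(u, v) = r_uu · N̂ = 0,
  M(u, v) = r_uv · N̂ = 5/sqrt(25*u^2 + 25*v^2 + 1),
  N(u, v) = r_vv · N̂ = 0.
Evaluating at (u, v) = (-4, 9/2):
  L = 0, M = 10*sqrt(3629)/3629, N = 0.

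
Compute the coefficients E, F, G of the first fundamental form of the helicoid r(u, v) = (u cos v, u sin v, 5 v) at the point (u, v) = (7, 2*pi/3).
E = 1;  F = 0;  G = 74

Partials: r_u = (cos(v), sin(v), 0), r_v = (-u*sin(v), u*cos(v), 5). As functions of (u, v):
  E = r_u · r_u = 1,
  F = r_u · r_v = 0,
  G = r_v · r_v = u^2 + 25.
Evaluating at (u, v) = (7, 2*pi/3): E = 1, F = 0, G = 74.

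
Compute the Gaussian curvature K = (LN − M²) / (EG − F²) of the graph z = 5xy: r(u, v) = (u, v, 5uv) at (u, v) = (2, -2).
K = -25/40401

Coefficients of the first fundamental form: E = 25*v^2 + 1, F = 25*u*v, G = 25*u^2 + 1.
Coefficients of the second fundamental form: L = 0, M = 5/sqrt(25*u^2 + 25*v^2 + 1), N = 0.
Assemble K = (LN − M²)/(EG − F²) = -25/(625*u^4 + 1250*u^2*v^2 + 50*u^2 + 625*v^4 + 50*v^2 + 1). At (u, v) = (2, -2): K = -25/40401.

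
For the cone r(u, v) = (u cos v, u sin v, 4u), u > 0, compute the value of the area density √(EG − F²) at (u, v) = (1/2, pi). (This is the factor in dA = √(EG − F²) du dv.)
√(EG − F²)|_{(1/2, pi)} = sqrt(17)/2

E = 17, F = 0, G = u^2, so EG − F² = 17*u^2. Taking the positive square root: √(EG − F²) = sqrt(17)*Abs(u). At (u, v) = (1/2, pi): sqrt(17)/2.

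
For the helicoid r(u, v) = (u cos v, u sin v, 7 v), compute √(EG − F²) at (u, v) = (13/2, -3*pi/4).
√(EG − F²)|_{(13/2, -3*pi/4)} = sqrt(365)/2

E = 1, F = 0, G = u^2 + 49; EG − F² = u^2 + 49; √(EG − F²) = sqrt(u^2 + 49). At the given point: sqrt(365)/2.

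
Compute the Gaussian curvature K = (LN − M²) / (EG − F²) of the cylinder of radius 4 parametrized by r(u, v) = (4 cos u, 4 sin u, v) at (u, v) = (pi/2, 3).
K = 0

Coefficients of the first fundamental form: E = 16, F = 0, G = 1.
Coefficients of the second fundamental form: L = -4, M = 0, N = 0.
Assemble K = (LN − M²)/(EG − F²) = 0. At (u, v) = (pi/2, 3): K = 0.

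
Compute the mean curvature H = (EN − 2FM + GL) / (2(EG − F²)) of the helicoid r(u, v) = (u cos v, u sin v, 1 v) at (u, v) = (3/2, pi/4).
H = 0

With E = 1, F = 0, G = u^2 + 1, L = 0, M = -1/sqrt(u^2 + 1), N = 0, assemble
  H = (EN − 2FM + GL) / (2(EG − F²)) = 0.
At (u, v) = (3/2, pi/4): H = 0.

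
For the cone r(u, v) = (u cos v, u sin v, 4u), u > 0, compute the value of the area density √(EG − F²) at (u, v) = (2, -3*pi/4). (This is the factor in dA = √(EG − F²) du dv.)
√(EG − F²)|_{(2, -3*pi/4)} = 2*sqrt(17)

E = 17, F = 0, G = u^2, so EG − F² = 17*u^2. Taking the positive square root: √(EG − F²) = sqrt(17)*Abs(u). At (u, v) = (2, -3*pi/4): 2*sqrt(17).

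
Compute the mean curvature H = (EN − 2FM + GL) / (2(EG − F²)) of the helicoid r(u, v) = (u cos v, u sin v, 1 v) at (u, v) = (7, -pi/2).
H = 0

With E = 1, F = 0, G = u^2 + 1, L = 0, M = -1/sqrt(u^2 + 1), N = 0, assemble
  H = (EN − 2FM + GL) / (2(EG − F²)) = 0.
At (u, v) = (7, -pi/2): H = 0.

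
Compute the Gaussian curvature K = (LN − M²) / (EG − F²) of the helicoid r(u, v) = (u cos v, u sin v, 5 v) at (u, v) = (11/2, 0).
K = -400/48841

Coefficients of the first fundamental form: E = 1, F = 0, G = u^2 + 25.
Coefficients of the second fundamental form: L = 0, M = -5/sqrt(u^2 + 25), N = 0.
Assemble K = (LN − M²)/(EG − F²) = -25/(u^2 + 25)^2. At (u, v) = (11/2, 0): K = -400/48841.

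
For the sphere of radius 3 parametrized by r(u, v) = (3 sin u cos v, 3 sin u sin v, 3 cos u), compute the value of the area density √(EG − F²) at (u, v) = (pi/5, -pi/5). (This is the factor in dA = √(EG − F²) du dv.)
√(EG − F²)|_{(pi/5, -pi/5)} = 9*sqrt(10 - 2*sqrt(5))/4

E = 9, F = 0, G = 9*sin(u)^2, so EG − F² = 81*sin(u)^2. Taking the positive square root: √(EG − F²) = 9*Abs(sin(u)). At (u, v) = (pi/5, -pi/5): 9*sqrt(10 - 2*sqrt(5))/4.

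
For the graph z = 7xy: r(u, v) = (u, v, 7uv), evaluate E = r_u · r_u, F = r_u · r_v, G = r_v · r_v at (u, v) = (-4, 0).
E = 1;  F = 0;  G = 785

Partials: r_u = (1, 0, 7*v), r_v = (0, 1, 7*u). As functions of (u, v):
  E = r_u · r_u = 49*v^2 + 1,
  F = r_u · r_v = 49*u*v,
  G = r_v · r_v = 49*u^2 + 1.
Evaluating at (u, v) = (-4, 0): E = 1, F = 0, G = 785.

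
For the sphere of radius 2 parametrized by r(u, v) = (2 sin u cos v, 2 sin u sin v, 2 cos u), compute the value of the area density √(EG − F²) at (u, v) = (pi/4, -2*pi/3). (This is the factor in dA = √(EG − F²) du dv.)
√(EG − F²)|_{(pi/4, -2*pi/3)} = 2*sqrt(2)

E = 4, F = 0, G = 4*sin(u)^2, so EG − F² = 16*sin(u)^2. Taking the positive square root: √(EG − F²) = 4*Abs(sin(u)). At (u, v) = (pi/4, -2*pi/3): 2*sqrt(2).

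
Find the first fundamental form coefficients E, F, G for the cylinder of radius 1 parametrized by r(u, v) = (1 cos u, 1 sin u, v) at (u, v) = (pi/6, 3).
E = 1;  F = 0;  G = 1

Partials: r_u = (-sin(u), cos(u), 0), r_v = (0, 0, 1). As functions of (u, v):
  E = r_u · r_u = 1,
  F = r_u · r_v = 0,
  G = r_v · r_v = 1.
Evaluating at (u, v) = (pi/6, 3): E = 1, F = 0, G = 1.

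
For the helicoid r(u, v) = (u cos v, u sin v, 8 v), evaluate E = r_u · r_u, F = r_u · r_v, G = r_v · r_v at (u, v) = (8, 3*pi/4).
E = 1;  F = 0;  G = 128

Partials: r_u = (cos(v), sin(v), 0), r_v = (-u*sin(v), u*cos(v), 8). As functions of (u, v):
  E = r_u · r_u = 1,
  F = r_u · r_v = 0,
  G = r_v · r_v = u^2 + 64.
Evaluating at (u, v) = (8, 3*pi/4): E = 1, F = 0, G = 128.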